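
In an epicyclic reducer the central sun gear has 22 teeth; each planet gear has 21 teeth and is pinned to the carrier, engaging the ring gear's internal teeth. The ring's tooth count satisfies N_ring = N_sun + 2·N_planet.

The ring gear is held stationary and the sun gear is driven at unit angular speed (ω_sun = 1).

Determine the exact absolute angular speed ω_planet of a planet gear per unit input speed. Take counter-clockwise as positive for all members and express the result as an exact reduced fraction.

N_ring = 22 + 2·21 = 64
22(ω_s−ω_c) = −64(ω_r−ω_c),  ω_r=0, ω_s=1
22(1−ω_c) = −64(0−ω_c)  ⇒  86ω_c = 22  ⇒  ω_c = 11/43
sun–planet: 22·(1−11/43) = −21·(ω_p−ω_c)  ⇒  ω_p−ω_c = −(22/21)·(32/43) = -704/903
ω_p = 11/43 − 704/903 = -11/21

-11/21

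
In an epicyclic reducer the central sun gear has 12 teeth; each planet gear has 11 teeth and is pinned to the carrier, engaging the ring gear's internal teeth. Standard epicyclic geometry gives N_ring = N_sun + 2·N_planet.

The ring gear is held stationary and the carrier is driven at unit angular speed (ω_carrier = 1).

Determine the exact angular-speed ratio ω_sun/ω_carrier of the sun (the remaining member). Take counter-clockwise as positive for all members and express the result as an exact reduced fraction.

23/6

N_ring = 12 + 2·11 = 34
12(ω_s−ω_c) = −34(ω_r−ω_c),  ω_r=0, ω_c=1
ω_s = 1 − (34/12)(0−1) = 23/6
ω_s/ω_c = 23/6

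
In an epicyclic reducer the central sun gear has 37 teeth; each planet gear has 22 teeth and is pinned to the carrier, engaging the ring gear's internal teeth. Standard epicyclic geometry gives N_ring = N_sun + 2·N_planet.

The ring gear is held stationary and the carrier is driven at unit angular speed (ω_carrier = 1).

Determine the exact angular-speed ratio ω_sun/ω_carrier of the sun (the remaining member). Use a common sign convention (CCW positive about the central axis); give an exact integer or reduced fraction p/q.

N_ring = 37 + 2·22 = 81
37(ω_s−ω_c) = −81(ω_r−ω_c),  ω_r=0, ω_c=1
ω_s = 1 − (81/37)(0−1) = 118/37
ω_s/ω_c = 118/37

118/37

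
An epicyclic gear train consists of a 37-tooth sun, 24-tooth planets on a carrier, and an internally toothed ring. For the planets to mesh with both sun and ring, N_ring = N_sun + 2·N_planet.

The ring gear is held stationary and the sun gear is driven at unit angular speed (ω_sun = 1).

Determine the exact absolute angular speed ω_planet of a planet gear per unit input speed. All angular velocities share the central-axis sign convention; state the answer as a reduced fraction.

-37/48

N_ring = 37 + 2·24 = 85
37(ω_s−ω_c) = −85(ω_r−ω_c),  ω_r=0, ω_s=1
37(1−ω_c) = −85(0−ω_c)  ⇒  122ω_c = 37  ⇒  ω_c = 37/122
sun–planet: 37·(1−37/122) = −24·(ω_p−ω_c)  ⇒  ω_p−ω_c = −(37/24)·(85/122) = -3145/2928
ω_p = 37/122 − 3145/2928 = -37/48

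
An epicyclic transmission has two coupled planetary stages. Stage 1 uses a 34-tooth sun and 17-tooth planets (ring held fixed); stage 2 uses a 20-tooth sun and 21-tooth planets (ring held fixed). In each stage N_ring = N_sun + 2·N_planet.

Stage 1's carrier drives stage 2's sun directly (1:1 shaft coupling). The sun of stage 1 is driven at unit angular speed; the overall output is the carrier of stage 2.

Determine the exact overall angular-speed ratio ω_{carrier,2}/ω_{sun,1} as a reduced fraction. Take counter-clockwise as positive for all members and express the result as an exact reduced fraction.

10/123

Stage 1: N_ring = 34 + 2·17 = 68
Stage 1: 34(ω_s−ω_c) = −68(ω_r−ω_c),  ω_r=0, ω_s=1
Stage 1: 34(1−ω_c) = −68(0−ω_c)  ⇒  102ω_c = 34  ⇒  ω_c = 1/3
  ⇒ ω_c¹/ω_s¹ = 1/3
Stage 2: N_ring = 20 + 2·21 = 62
Stage 2: 20(ω_s−ω_c) = −62(ω_r−ω_c),  ω_r=0, ω_s=1
Stage 2: 20(1−ω_c) = −62(0−ω_c)  ⇒  82ω_c = 20  ⇒  ω_c = 10/41
  ⇒ ω_c²/ω_s² = 10/41
Coupling ω_s² = ω_c¹ ⇒ overall = 1/3 × 10/41 = 10/123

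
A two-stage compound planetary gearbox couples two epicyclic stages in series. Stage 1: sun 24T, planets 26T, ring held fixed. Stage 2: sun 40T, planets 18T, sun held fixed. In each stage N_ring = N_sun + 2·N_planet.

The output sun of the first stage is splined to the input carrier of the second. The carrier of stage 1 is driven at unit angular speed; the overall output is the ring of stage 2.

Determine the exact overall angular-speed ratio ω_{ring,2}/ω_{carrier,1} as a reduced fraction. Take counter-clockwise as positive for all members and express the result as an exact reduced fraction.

Stage 1: N_ring = 24 + 2·26 = 76
Stage 1: 24(ω_s−ω_c) = −76(ω_r−ω_c),  ω_r=0, ω_c=1
Stage 1: ω_s = 1 − (76/24)(0−1) = 25/6
  ⇒ ω_s¹/ω_c¹ = 25/6
Stage 2: N_ring = 40 + 2·18 = 76
Stage 2: 40(ω_s−ω_c) = −76(ω_r−ω_c),  ω_s=0, ω_c=1
Stage 2: ω_r = 1 − (40/76)(0−1) = 29/19
  ⇒ ω_r²/ω_c² = 29/19
Coupling ω_c² = ω_s¹ ⇒ overall = 25/6 × 29/19 = 725/114

725/114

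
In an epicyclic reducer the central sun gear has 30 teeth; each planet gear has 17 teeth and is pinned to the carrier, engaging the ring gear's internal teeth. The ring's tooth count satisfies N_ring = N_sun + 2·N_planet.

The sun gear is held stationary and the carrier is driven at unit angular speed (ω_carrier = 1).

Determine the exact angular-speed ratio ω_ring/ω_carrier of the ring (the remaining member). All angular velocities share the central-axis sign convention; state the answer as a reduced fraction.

47/32

N_ring = 30 + 2·17 = 64
30(ω_s−ω_c) = −64(ω_r−ω_c),  ω_s=0, ω_c=1
ω_r = 1 − (30/64)(0−1) = 47/32
ω_r/ω_c = 47/32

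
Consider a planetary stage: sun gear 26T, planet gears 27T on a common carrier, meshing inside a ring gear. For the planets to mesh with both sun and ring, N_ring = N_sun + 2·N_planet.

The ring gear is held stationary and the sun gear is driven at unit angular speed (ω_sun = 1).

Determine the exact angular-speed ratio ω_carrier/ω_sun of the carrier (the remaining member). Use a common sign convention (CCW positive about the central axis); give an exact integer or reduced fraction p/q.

13/53

N_ring = 26 + 2·27 = 80
26(ω_s−ω_c) = −80(ω_r−ω_c),  ω_r=0, ω_s=1
26(1−ω_c) = −80(0−ω_c)  ⇒  106ω_c = 26  ⇒  ω_c = 13/53
ω_c/ω_s = 13/53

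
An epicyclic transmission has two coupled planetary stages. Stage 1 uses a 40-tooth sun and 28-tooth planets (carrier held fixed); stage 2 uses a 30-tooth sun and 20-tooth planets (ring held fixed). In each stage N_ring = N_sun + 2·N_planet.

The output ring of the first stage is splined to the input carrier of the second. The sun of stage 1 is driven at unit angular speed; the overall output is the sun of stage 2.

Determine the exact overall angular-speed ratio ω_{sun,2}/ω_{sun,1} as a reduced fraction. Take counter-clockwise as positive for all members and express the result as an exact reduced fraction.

Stage 1: N_ring = 40 + 2·28 = 96
Stage 1: 40(ω_s−ω_c) = −96(ω_r−ω_c),  ω_c=0, ω_s=1
Stage 1: ω_r = 0 − (40/96)(1−0) = -5/12
  ⇒ ω_r¹/ω_s¹ = -5/12
Stage 2: N_ring = 30 + 2·20 = 70
Stage 2: 30(ω_s−ω_c) = −70(ω_r−ω_c),  ω_r=0, ω_c=1
Stage 2: ω_s = 1 − (70/30)(0−1) = 10/3
  ⇒ ω_s²/ω_c² = 10/3
Coupling ω_c² = ω_r¹ ⇒ overall = -5/12 × 10/3 = -25/18

-25/18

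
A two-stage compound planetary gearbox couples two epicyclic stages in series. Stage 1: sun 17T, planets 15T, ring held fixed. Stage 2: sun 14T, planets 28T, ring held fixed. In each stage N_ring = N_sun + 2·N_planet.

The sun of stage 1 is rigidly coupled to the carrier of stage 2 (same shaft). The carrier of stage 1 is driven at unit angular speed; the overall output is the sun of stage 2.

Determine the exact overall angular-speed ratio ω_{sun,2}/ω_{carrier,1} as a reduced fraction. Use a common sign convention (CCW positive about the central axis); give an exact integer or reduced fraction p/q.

Stage 1: N_ring = 17 + 2·15 = 47
Stage 1: 17(ω_s−ω_c) = −47(ω_r−ω_c),  ω_r=0, ω_c=1
Stage 1: ω_s = 1 − (47/17)(0−1) = 64/17
  ⇒ ω_s¹/ω_c¹ = 64/17
Stage 2: N_ring = 14 + 2·28 = 70
Stage 2: 14(ω_s−ω_c) = −70(ω_r−ω_c),  ω_r=0, ω_c=1
Stage 2: ω_s = 1 − (70/14)(0−1) = 6
  ⇒ ω_s²/ω_c² = 6
Coupling ω_c² = ω_s¹ ⇒ overall = 64/17 × 6 = 384/17

384/17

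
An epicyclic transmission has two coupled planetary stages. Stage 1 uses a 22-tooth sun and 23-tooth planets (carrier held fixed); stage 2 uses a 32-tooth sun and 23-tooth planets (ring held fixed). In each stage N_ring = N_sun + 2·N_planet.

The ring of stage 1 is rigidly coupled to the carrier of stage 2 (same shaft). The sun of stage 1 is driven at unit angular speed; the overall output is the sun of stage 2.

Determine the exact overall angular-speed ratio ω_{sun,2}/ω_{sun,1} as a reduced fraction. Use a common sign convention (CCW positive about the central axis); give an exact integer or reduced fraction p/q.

Stage 1: N_ring = 22 + 2·23 = 68
Stage 1: 22(ω_s−ω_c) = −68(ω_r−ω_c),  ω_c=0, ω_s=1
Stage 1: ω_r = 0 − (22/68)(1−0) = -11/34
  ⇒ ω_r¹/ω_s¹ = -11/34
Stage 2: N_ring = 32 + 2·23 = 78
Stage 2: 32(ω_s−ω_c) = −78(ω_r−ω_c),  ω_r=0, ω_c=1
Stage 2: ω_s = 1 − (78/32)(0−1) = 55/16
  ⇒ ω_s²/ω_c² = 55/16
Coupling ω_c² = ω_r¹ ⇒ overall = -11/34 × 55/16 = -605/544

-605/544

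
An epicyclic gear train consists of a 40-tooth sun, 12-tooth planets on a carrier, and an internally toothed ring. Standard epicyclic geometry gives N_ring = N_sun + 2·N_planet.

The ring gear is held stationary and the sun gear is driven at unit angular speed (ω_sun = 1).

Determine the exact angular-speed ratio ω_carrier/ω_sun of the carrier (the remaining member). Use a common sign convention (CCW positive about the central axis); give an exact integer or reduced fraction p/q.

5/13

N_ring = 40 + 2·12 = 64
40(ω_s−ω_c) = −64(ω_r−ω_c),  ω_r=0, ω_s=1
40(1−ω_c) = −64(0−ω_c)  ⇒  104ω_c = 40  ⇒  ω_c = 5/13
ω_c/ω_s = 5/13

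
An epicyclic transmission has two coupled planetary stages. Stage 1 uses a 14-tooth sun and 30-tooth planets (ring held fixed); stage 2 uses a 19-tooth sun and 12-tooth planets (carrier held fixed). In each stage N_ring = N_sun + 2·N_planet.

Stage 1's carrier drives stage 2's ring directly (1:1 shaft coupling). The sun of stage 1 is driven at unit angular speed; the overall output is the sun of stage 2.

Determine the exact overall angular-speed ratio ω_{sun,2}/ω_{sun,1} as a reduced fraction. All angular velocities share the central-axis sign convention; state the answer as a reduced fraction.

-301/836

Stage 1: N_ring = 14 + 2·30 = 74
Stage 1: 14(ω_s−ω_c) = −74(ω_r−ω_c),  ω_r=0, ω_s=1
Stage 1: 14(1−ω_c) = −74(0−ω_c)  ⇒  88ω_c = 14  ⇒  ω_c = 7/44
  ⇒ ω_c¹/ω_s¹ = 7/44
Stage 2: N_ring = 19 + 2·12 = 43
Stage 2: 19(ω_s−ω_c) = −43(ω_r−ω_c),  ω_c=0, ω_r=1
Stage 2: ω_s = 0 − (43/19)(1−0) = -43/19
  ⇒ ω_s²/ω_r² = -43/19
Coupling ω_r² = ω_c¹ ⇒ overall = 7/44 × -43/19 = -301/836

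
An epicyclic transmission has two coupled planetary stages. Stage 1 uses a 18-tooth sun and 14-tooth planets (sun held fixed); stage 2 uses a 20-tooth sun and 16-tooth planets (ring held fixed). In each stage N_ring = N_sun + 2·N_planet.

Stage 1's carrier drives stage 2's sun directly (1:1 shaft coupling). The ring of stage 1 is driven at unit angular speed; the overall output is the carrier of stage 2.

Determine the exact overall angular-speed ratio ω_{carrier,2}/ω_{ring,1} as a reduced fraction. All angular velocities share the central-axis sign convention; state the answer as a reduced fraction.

115/576

Stage 1: N_ring = 18 + 2·14 = 46
Stage 1: 18(ω_s−ω_c) = −46(ω_r−ω_c),  ω_s=0, ω_r=1
Stage 1: 18(0−ω_c) = −46(1−ω_c)  ⇒  64ω_c = 46  ⇒  ω_c = 23/32
  ⇒ ω_c¹/ω_r¹ = 23/32
Stage 2: N_ring = 20 + 2·16 = 52
Stage 2: 20(ω_s−ω_c) = −52(ω_r−ω_c),  ω_r=0, ω_s=1
Stage 2: 20(1−ω_c) = −52(0−ω_c)  ⇒  72ω_c = 20  ⇒  ω_c = 5/18
  ⇒ ω_c²/ω_s² = 5/18
Coupling ω_s² = ω_c¹ ⇒ overall = 23/32 × 5/18 = 115/576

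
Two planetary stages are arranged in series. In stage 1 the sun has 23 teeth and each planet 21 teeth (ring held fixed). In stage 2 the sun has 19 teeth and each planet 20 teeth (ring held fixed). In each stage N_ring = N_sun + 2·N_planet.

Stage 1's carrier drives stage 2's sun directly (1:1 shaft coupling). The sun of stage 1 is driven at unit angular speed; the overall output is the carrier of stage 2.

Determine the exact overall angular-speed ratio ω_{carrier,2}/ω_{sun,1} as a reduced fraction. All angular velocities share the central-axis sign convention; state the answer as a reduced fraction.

Stage 1: N_ring = 23 + 2·21 = 65
Stage 1: 23(ω_s−ω_c) = −65(ω_r−ω_c),  ω_r=0, ω_s=1
Stage 1: 23(1−ω_c) = −65(0−ω_c)  ⇒  88ω_c = 23  ⇒  ω_c = 23/88
  ⇒ ω_c¹/ω_s¹ = 23/88
Stage 2: N_ring = 19 + 2·20 = 59
Stage 2: 19(ω_s−ω_c) = −59(ω_r−ω_c),  ω_r=0, ω_s=1
Stage 2: 19(1−ω_c) = −59(0−ω_c)  ⇒  78ω_c = 19  ⇒  ω_c = 19/78
  ⇒ ω_c²/ω_s² = 19/78
Coupling ω_s² = ω_c¹ ⇒ overall = 23/88 × 19/78 = 437/6864

437/6864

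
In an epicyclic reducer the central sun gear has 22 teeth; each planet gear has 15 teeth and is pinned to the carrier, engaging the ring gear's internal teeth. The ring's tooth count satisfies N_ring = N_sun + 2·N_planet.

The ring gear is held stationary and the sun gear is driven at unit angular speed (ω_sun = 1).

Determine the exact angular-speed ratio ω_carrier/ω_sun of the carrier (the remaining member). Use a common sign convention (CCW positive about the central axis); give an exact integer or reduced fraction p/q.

N_ring = 22 + 2·15 = 52
22(ω_s−ω_c) = −52(ω_r−ω_c),  ω_r=0, ω_s=1
22(1−ω_c) = −52(0−ω_c)  ⇒  74ω_c = 22  ⇒  ω_c = 11/37
ω_c/ω_s = 11/37

11/37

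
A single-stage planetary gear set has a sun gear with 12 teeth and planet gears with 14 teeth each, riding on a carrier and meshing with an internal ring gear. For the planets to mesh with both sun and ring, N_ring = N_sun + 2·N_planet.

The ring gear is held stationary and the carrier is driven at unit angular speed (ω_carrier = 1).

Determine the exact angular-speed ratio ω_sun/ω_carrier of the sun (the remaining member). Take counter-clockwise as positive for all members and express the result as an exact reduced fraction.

13/3

N_ring = 12 + 2·14 = 40
12(ω_s−ω_c) = −40(ω_r−ω_c),  ω_r=0, ω_c=1
ω_s = 1 − (40/12)(0−1) = 13/3
ω_s/ω_c = 13/3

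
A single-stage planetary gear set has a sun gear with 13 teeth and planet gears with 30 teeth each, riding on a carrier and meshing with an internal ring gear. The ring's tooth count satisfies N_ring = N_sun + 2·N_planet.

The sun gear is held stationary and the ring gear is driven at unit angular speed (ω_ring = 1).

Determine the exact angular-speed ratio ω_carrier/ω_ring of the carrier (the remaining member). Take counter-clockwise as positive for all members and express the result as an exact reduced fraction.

73/86

N_ring = 13 + 2·30 = 73
13(ω_s−ω_c) = −73(ω_r−ω_c),  ω_s=0, ω_r=1
13(0−ω_c) = −73(1−ω_c)  ⇒  86ω_c = 73  ⇒  ω_c = 73/86
ω_c/ω_r = 73/86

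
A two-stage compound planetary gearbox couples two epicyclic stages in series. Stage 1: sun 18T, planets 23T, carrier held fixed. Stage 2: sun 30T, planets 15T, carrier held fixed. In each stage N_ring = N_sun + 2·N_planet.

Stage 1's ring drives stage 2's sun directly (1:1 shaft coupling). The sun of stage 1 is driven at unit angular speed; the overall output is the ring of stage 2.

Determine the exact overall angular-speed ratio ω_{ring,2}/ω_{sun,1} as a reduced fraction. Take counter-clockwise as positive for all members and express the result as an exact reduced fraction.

9/64

Stage 1: N_ring = 18 + 2·23 = 64
Stage 1: 18(ω_s−ω_c) = −64(ω_r−ω_c),  ω_c=0, ω_s=1
Stage 1: ω_r = 0 − (18/64)(1−0) = -9/32
  ⇒ ω_r¹/ω_s¹ = -9/32
Stage 2: N_ring = 30 + 2·15 = 60
Stage 2: 30(ω_s−ω_c) = −60(ω_r−ω_c),  ω_c=0, ω_s=1
Stage 2: ω_r = 0 − (30/60)(1−0) = -1/2
  ⇒ ω_r²/ω_s² = -1/2
Coupling ω_s² = ω_r¹ ⇒ overall = -9/32 × -1/2 = 9/64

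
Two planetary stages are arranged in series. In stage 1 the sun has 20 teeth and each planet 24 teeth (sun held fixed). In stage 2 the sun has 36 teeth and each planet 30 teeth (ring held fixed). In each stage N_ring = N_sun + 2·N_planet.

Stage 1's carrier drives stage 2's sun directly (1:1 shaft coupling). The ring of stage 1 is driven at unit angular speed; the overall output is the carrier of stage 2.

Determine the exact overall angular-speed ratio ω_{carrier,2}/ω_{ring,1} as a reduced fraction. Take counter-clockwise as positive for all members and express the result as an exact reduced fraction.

51/242

Stage 1: N_ring = 20 + 2·24 = 68
Stage 1: 20(ω_s−ω_c) = −68(ω_r−ω_c),  ω_s=0, ω_r=1
Stage 1: 20(0−ω_c) = −68(1−ω_c)  ⇒  88ω_c = 68  ⇒  ω_c = 17/22
  ⇒ ω_c¹/ω_r¹ = 17/22
Stage 2: N_ring = 36 + 2·30 = 96
Stage 2: 36(ω_s−ω_c) = −96(ω_r−ω_c),  ω_r=0, ω_s=1
Stage 2: 36(1−ω_c) = −96(0−ω_c)  ⇒  132ω_c = 36  ⇒  ω_c = 3/11
  ⇒ ω_c²/ω_s² = 3/11
Coupling ω_s² = ω_c¹ ⇒ overall = 17/22 × 3/11 = 51/242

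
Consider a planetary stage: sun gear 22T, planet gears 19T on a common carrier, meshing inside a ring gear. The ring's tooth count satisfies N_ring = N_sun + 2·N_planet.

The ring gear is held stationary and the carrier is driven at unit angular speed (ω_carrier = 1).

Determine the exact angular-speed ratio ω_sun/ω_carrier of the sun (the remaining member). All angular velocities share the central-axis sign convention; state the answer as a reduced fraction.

41/11

N_ring = 22 + 2·19 = 60
22(ω_s−ω_c) = −60(ω_r−ω_c),  ω_r=0, ω_c=1
ω_s = 1 − (60/22)(0−1) = 41/11
ω_s/ω_c = 41/11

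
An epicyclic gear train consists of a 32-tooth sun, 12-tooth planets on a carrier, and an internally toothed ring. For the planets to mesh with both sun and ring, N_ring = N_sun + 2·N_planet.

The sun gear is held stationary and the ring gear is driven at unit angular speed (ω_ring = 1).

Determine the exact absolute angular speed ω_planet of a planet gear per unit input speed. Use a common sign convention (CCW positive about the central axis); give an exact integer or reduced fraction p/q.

7/3

N_ring = 32 + 2·12 = 56
32(ω_s−ω_c) = −56(ω_r−ω_c),  ω_s=0, ω_r=1
32(0−ω_c) = −56(1−ω_c)  ⇒  88ω_c = 56  ⇒  ω_c = 7/11
sun–planet: 32·(0−7/11) = −12·(ω_p−ω_c)  ⇒  ω_p−ω_c = −(32/12)·(-7/11) = 56/33
ω_p = 7/11 + 56/33 = 7/3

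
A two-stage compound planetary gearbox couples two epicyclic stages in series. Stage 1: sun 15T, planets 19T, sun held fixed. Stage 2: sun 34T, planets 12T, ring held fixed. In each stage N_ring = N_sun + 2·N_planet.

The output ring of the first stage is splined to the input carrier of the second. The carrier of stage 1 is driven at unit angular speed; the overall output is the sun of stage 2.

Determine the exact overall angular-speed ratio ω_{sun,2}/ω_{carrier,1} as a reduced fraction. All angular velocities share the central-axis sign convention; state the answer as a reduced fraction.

Stage 1: N_ring = 15 + 2·19 = 53
Stage 1: 15(ω_s−ω_c) = −53(ω_r−ω_c),  ω_s=0, ω_c=1
Stage 1: ω_r = 1 − (15/53)(0−1) = 68/53
  ⇒ ω_r¹/ω_c¹ = 68/53
Stage 2: N_ring = 34 + 2·12 = 58
Stage 2: 34(ω_s−ω_c) = −58(ω_r−ω_c),  ω_r=0, ω_c=1
Stage 2: ω_s = 1 − (58/34)(0−1) = 46/17
  ⇒ ω_s²/ω_c² = 46/17
Coupling ω_c² = ω_r¹ ⇒ overall = 68/53 × 46/17 = 184/53

184/53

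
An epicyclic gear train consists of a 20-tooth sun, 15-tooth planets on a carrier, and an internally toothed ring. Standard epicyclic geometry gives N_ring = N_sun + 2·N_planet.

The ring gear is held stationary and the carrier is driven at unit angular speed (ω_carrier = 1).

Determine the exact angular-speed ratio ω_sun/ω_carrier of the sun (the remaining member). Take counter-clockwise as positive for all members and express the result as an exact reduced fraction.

7/2

N_ring = 20 + 2·15 = 50
20(ω_s−ω_c) = −50(ω_r−ω_c),  ω_r=0, ω_c=1
ω_s = 1 − (50/20)(0−1) = 7/2
ω_s/ω_c = 7/2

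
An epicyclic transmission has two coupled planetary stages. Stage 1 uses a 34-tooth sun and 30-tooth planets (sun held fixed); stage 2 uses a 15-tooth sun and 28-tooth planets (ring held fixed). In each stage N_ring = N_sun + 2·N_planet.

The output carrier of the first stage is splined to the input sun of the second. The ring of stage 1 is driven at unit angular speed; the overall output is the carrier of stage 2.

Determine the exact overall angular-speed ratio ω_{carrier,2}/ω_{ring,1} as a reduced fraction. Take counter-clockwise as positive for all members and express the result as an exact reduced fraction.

Stage 1: N_ring = 34 + 2·30 = 94
Stage 1: 34(ω_s−ω_c) = −94(ω_r−ω_c),  ω_s=0, ω_r=1
Stage 1: 34(0−ω_c) = −94(1−ω_c)  ⇒  128ω_c = 94  ⇒  ω_c = 47/64
  ⇒ ω_c¹/ω_r¹ = 47/64
Stage 2: N_ring = 15 + 2·28 = 71
Stage 2: 15(ω_s−ω_c) = −71(ω_r−ω_c),  ω_r=0, ω_s=1
Stage 2: 15(1−ω_c) = −71(0−ω_c)  ⇒  86ω_c = 15  ⇒  ω_c = 15/86
  ⇒ ω_c²/ω_s² = 15/86
Coupling ω_s² = ω_c¹ ⇒ overall = 47/64 × 15/86 = 705/5504

705/5504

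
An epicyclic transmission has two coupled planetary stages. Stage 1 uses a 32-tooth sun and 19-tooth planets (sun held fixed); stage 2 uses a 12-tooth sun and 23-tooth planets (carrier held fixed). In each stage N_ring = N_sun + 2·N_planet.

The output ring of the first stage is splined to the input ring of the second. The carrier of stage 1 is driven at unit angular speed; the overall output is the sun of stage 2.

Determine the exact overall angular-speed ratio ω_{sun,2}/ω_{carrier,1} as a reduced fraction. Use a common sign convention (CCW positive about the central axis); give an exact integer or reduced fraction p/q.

Stage 1: N_ring = 32 + 2·19 = 70
Stage 1: 32(ω_s−ω_c) = −70(ω_r−ω_c),  ω_s=0, ω_c=1
Stage 1: ω_r = 1 − (32/70)(0−1) = 51/35
  ⇒ ω_r¹/ω_c¹ = 51/35
Stage 2: N_ring = 12 + 2·23 = 58
Stage 2: 12(ω_s−ω_c) = −58(ω_r−ω_c),  ω_c=0, ω_r=1
Stage 2: ω_s = 0 − (58/12)(1−0) = -29/6
  ⇒ ω_s²/ω_r² = -29/6
Coupling ω_r² = ω_r¹ ⇒ overall = 51/35 × -29/6 = -493/70

-493/70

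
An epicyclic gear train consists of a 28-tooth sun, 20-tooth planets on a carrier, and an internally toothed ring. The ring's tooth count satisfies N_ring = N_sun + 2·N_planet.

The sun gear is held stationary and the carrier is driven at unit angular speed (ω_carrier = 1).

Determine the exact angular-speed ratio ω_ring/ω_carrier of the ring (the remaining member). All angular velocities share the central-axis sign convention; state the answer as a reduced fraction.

N_ring = 28 + 2·20 = 68
28(ω_s−ω_c) = −68(ω_r−ω_c),  ω_s=0, ω_c=1
ω_r = 1 − (28/68)(0−1) = 24/17
ω_r/ω_c = 24/17

24/17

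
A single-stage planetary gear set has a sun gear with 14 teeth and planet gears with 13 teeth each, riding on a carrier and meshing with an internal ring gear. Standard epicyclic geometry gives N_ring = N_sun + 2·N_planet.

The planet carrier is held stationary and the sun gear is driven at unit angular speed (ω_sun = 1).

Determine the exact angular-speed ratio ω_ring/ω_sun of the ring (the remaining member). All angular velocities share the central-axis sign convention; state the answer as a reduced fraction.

N_ring = 14 + 2·13 = 40
14(ω_s−ω_c) = −40(ω_r−ω_c),  ω_c=0, ω_s=1
ω_r = 0 − (14/40)(1−0) = -7/20
ω_r/ω_s = -7/20

-7/20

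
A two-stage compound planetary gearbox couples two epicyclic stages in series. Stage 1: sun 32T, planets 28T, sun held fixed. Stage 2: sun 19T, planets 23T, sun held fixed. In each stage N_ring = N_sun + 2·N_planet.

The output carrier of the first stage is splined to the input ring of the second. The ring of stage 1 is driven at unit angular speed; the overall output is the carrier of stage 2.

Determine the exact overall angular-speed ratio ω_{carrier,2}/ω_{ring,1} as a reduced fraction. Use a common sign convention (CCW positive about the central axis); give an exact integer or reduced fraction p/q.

Stage 1: N_ring = 32 + 2·28 = 88
Stage 1: 32(ω_s−ω_c) = −88(ω_r−ω_c),  ω_s=0, ω_r=1
Stage 1: 32(0−ω_c) = −88(1−ω_c)  ⇒  120ω_c = 88  ⇒  ω_c = 11/15
  ⇒ ω_c¹/ω_r¹ = 11/15
Stage 2: N_ring = 19 + 2·23 = 65
Stage 2: 19(ω_s−ω_c) = −65(ω_r−ω_c),  ω_s=0, ω_r=1
Stage 2: 19(0−ω_c) = −65(1−ω_c)  ⇒  84ω_c = 65  ⇒  ω_c = 65/84
  ⇒ ω_c²/ω_r² = 65/84
Coupling ω_r² = ω_c¹ ⇒ overall = 11/15 × 65/84 = 143/252

143/252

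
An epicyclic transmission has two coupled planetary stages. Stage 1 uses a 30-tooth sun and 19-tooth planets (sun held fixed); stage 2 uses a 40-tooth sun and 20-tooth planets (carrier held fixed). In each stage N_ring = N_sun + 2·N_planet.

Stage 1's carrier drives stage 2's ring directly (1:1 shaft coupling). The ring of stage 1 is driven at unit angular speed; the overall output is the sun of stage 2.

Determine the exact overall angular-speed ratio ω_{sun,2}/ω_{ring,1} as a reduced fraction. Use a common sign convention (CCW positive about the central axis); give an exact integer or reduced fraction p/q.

-68/49

Stage 1: N_ring = 30 + 2·19 = 68
Stage 1: 30(ω_s−ω_c) = −68(ω_r−ω_c),  ω_s=0, ω_r=1
Stage 1: 30(0−ω_c) = −68(1−ω_c)  ⇒  98ω_c = 68  ⇒  ω_c = 34/49
  ⇒ ω_c¹/ω_r¹ = 34/49
Stage 2: N_ring = 40 + 2·20 = 80
Stage 2: 40(ω_s−ω_c) = −80(ω_r−ω_c),  ω_c=0, ω_r=1
Stage 2: ω_s = 0 − (80/40)(1−0) = -2
  ⇒ ω_s²/ω_r² = -2
Coupling ω_r² = ω_c¹ ⇒ overall = 34/49 × -2 = -68/49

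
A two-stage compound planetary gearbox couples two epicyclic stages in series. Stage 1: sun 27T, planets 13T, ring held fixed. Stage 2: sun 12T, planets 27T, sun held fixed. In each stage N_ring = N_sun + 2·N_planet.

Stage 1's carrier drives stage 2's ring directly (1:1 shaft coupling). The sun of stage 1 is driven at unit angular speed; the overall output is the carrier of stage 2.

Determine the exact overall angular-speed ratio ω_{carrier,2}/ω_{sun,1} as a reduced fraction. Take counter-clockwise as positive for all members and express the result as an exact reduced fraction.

297/1040

Stage 1: N_ring = 27 + 2·13 = 53
Stage 1: 27(ω_s−ω_c) = −53(ω_r−ω_c),  ω_r=0, ω_s=1
Stage 1: 27(1−ω_c) = −53(0−ω_c)  ⇒  80ω_c = 27  ⇒  ω_c = 27/80
  ⇒ ω_c¹/ω_s¹ = 27/80
Stage 2: N_ring = 12 + 2·27 = 66
Stage 2: 12(ω_s−ω_c) = −66(ω_r−ω_c),  ω_s=0, ω_r=1
Stage 2: 12(0−ω_c) = −66(1−ω_c)  ⇒  78ω_c = 66  ⇒  ω_c = 11/13
  ⇒ ω_c²/ω_r² = 11/13
Coupling ω_r² = ω_c¹ ⇒ overall = 27/80 × 11/13 = 297/1040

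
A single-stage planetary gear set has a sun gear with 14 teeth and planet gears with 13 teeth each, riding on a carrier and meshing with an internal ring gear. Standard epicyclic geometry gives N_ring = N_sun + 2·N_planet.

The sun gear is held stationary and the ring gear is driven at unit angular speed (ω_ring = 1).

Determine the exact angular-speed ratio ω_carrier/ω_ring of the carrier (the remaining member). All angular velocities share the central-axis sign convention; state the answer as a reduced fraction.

N_ring = 14 + 2·13 = 40
14(ω_s−ω_c) = −40(ω_r−ω_c),  ω_s=0, ω_r=1
14(0−ω_c) = −40(1−ω_c)  ⇒  54ω_c = 40  ⇒  ω_c = 20/27
ω_c/ω_r = 20/27

20/27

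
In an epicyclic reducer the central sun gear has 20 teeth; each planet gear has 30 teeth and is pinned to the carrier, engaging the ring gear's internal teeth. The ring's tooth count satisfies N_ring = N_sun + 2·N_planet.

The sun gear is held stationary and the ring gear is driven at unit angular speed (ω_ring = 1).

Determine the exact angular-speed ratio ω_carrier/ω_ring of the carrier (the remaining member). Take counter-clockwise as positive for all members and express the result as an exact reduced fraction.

N_ring = 20 + 2·30 = 80
20(ω_s−ω_c) = −80(ω_r−ω_c),  ω_s=0, ω_r=1
20(0−ω_c) = −80(1−ω_c)  ⇒  100ω_c = 80  ⇒  ω_c = 4/5
ω_c/ω_r = 4/5

4/5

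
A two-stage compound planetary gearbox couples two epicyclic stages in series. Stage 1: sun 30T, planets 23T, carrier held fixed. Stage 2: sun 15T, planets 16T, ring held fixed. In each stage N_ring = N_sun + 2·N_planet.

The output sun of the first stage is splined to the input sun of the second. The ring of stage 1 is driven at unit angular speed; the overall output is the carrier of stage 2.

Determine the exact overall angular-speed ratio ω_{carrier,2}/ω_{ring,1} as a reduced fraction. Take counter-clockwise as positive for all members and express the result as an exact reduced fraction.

-19/31

Stage 1: N_ring = 30 + 2·23 = 76
Stage 1: 30(ω_s−ω_c) = −76(ω_r−ω_c),  ω_c=0, ω_r=1
Stage 1: ω_s = 0 − (76/30)(1−0) = -38/15
  ⇒ ω_s¹/ω_r¹ = -38/15
Stage 2: N_ring = 15 + 2·16 = 47
Stage 2: 15(ω_s−ω_c) = −47(ω_r−ω_c),  ω_r=0, ω_s=1
Stage 2: 15(1−ω_c) = −47(0−ω_c)  ⇒  62ω_c = 15  ⇒  ω_c = 15/62
  ⇒ ω_c²/ω_s² = 15/62
Coupling ω_s² = ω_s¹ ⇒ overall = -38/15 × 15/62 = -19/31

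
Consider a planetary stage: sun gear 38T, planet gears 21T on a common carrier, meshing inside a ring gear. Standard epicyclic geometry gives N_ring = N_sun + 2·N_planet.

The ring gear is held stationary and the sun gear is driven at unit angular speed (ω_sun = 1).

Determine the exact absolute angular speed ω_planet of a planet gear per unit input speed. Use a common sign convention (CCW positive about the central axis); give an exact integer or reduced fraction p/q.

-19/21

N_ring = 38 + 2·21 = 80
38(ω_s−ω_c) = −80(ω_r−ω_c),  ω_r=0, ω_s=1
38(1−ω_c) = −80(0−ω_c)  ⇒  118ω_c = 38  ⇒  ω_c = 19/59
sun–planet: 38·(1−19/59) = −21·(ω_p−ω_c)  ⇒  ω_p−ω_c = −(38/21)·(40/59) = -1520/1239
ω_p = 19/59 − 1520/1239 = -19/21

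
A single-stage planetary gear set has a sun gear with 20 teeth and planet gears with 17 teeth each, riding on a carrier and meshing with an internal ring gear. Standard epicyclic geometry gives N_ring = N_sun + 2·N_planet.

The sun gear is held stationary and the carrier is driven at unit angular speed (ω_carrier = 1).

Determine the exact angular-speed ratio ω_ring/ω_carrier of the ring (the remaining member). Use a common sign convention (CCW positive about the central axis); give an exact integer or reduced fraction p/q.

N_ring = 20 + 2·17 = 54
20(ω_s−ω_c) = −54(ω_r−ω_c),  ω_s=0, ω_c=1
ω_r = 1 − (20/54)(0−1) = 37/27
ω_r/ω_c = 37/27

37/27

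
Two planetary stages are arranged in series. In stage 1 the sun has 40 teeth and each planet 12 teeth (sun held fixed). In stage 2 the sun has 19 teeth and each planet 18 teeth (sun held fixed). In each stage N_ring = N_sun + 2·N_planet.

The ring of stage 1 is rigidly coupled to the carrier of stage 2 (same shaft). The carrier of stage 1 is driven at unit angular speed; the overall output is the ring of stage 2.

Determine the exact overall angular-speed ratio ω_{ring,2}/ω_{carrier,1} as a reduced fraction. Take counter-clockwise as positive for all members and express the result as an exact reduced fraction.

481/220

Stage 1: N_ring = 40 + 2·12 = 64
Stage 1: 40(ω_s−ω_c) = −64(ω_r−ω_c),  ω_s=0, ω_c=1
Stage 1: ω_r = 1 − (40/64)(0−1) = 13/8
  ⇒ ω_r¹/ω_c¹ = 13/8
Stage 2: N_ring = 19 + 2·18 = 55
Stage 2: 19(ω_s−ω_c) = −55(ω_r−ω_c),  ω_s=0, ω_c=1
Stage 2: ω_r = 1 − (19/55)(0−1) = 74/55
  ⇒ ω_r²/ω_c² = 74/55
Coupling ω_c² = ω_r¹ ⇒ overall = 13/8 × 74/55 = 481/220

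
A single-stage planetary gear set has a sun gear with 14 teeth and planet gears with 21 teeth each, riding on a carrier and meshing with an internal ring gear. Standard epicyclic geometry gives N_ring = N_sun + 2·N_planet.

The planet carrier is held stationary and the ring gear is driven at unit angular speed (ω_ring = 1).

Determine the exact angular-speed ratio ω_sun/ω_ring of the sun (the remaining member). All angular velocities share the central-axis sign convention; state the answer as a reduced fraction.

N_ring = 14 + 2·21 = 56
14(ω_s−ω_c) = −56(ω_r−ω_c),  ω_c=0, ω_r=1
ω_s = 0 − (56/14)(1−0) = -4
ω_s/ω_r = -4

-4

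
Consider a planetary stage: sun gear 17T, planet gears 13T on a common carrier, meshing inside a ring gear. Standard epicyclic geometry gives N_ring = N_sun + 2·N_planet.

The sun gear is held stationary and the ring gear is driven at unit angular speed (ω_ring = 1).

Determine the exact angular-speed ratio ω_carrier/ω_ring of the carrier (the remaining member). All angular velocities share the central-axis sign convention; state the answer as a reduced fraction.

N_ring = 17 + 2·13 = 43
17(ω_s−ω_c) = −43(ω_r−ω_c),  ω_s=0, ω_r=1
17(0−ω_c) = −43(1−ω_c)  ⇒  60ω_c = 43  ⇒  ω_c = 43/60
ω_c/ω_r = 43/60

43/60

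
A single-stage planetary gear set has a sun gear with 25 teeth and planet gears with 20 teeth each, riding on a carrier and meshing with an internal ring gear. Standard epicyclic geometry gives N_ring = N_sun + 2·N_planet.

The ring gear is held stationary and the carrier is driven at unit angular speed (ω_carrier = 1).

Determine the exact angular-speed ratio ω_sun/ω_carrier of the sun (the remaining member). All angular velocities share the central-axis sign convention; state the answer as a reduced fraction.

18/5

N_ring = 25 + 2·20 = 65
25(ω_s−ω_c) = −65(ω_r−ω_c),  ω_r=0, ω_c=1
ω_s = 1 − (65/25)(0−1) = 18/5
ω_s/ω_c = 18/5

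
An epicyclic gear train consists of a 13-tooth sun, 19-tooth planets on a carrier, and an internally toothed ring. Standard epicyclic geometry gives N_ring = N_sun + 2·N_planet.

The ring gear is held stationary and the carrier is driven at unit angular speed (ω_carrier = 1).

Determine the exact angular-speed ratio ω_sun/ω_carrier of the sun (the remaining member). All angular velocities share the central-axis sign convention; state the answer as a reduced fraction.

N_ring = 13 + 2·19 = 51
13(ω_s−ω_c) = −51(ω_r−ω_c),  ω_r=0, ω_c=1
ω_s = 1 − (51/13)(0−1) = 64/13
ω_s/ω_c = 64/13

64/13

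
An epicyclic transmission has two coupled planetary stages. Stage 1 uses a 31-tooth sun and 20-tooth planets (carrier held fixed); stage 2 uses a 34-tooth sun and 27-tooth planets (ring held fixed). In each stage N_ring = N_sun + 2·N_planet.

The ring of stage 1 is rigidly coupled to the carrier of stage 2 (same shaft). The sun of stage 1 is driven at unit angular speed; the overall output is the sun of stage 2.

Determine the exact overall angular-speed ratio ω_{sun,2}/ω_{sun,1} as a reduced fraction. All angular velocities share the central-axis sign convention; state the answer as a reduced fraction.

Stage 1: N_ring = 31 + 2·20 = 71
Stage 1: 31(ω_s−ω_c) = −71(ω_r−ω_c),  ω_c=0, ω_s=1
Stage 1: ω_r = 0 − (31/71)(1−0) = -31/71
  ⇒ ω_r¹/ω_s¹ = -31/71
Stage 2: N_ring = 34 + 2·27 = 88
Stage 2: 34(ω_s−ω_c) = −88(ω_r−ω_c),  ω_r=0, ω_c=1
Stage 2: ω_s = 1 − (88/34)(0−1) = 61/17
  ⇒ ω_s²/ω_c² = 61/17
Coupling ω_c² = ω_r¹ ⇒ overall = -31/71 × 61/17 = -1891/1207

-1891/1207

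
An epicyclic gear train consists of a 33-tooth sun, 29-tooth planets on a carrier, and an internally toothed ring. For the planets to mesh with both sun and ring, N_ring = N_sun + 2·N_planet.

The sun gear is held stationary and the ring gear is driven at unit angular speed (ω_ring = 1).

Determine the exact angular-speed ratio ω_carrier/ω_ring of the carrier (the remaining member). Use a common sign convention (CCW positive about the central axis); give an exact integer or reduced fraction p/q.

N_ring = 33 + 2·29 = 91
33(ω_s−ω_c) = −91(ω_r−ω_c),  ω_s=0, ω_r=1
33(0−ω_c) = −91(1−ω_c)  ⇒  124ω_c = 91  ⇒  ω_c = 91/124
ω_c/ω_r = 91/124

91/124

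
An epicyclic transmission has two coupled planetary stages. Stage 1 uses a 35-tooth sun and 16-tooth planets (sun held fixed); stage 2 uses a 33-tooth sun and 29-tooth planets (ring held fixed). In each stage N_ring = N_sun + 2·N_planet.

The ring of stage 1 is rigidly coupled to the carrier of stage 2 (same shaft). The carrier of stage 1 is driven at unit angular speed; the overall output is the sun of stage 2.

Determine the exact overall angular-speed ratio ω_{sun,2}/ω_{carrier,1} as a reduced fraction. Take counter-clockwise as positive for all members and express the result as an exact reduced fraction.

Stage 1: N_ring = 35 + 2·16 = 67
Stage 1: 35(ω_s−ω_c) = −67(ω_r−ω_c),  ω_s=0, ω_c=1
Stage 1: ω_r = 1 − (35/67)(0−1) = 102/67
  ⇒ ω_r¹/ω_c¹ = 102/67
Stage 2: N_ring = 33 + 2·29 = 91
Stage 2: 33(ω_s−ω_c) = −91(ω_r−ω_c),  ω_r=0, ω_c=1
Stage 2: ω_s = 1 − (91/33)(0−1) = 124/33
  ⇒ ω_s²/ω_c² = 124/33
Coupling ω_c² = ω_r¹ ⇒ overall = 102/67 × 124/33 = 4216/737

4216/737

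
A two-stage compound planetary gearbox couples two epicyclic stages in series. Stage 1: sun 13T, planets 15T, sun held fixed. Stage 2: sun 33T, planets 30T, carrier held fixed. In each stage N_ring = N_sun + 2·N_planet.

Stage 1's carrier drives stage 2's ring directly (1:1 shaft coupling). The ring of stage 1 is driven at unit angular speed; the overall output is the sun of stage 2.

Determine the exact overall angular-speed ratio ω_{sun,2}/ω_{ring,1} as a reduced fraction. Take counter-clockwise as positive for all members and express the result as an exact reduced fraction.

Stage 1: N_ring = 13 + 2·15 = 43
Stage 1: 13(ω_s−ω_c) = −43(ω_r−ω_c),  ω_s=0, ω_r=1
Stage 1: 13(0−ω_c) = −43(1−ω_c)  ⇒  56ω_c = 43  ⇒  ω_c = 43/56
  ⇒ ω_c¹/ω_r¹ = 43/56
Stage 2: N_ring = 33 + 2·30 = 93
Stage 2: 33(ω_s−ω_c) = −93(ω_r−ω_c),  ω_c=0, ω_r=1
Stage 2: ω_s = 0 − (93/33)(1−0) = -31/11
  ⇒ ω_s²/ω_r² = -31/11
Coupling ω_r² = ω_c¹ ⇒ overall = 43/56 × -31/11 = -1333/616

-1333/616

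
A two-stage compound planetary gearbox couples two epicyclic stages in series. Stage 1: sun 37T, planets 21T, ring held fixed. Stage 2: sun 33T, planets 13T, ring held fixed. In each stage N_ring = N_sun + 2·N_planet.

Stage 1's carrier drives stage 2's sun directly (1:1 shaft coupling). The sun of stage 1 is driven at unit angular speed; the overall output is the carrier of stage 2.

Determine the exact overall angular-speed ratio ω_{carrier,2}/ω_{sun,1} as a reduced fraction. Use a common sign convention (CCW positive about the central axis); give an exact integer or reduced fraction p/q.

Stage 1: N_ring = 37 + 2·21 = 79
Stage 1: 37(ω_s−ω_c) = −79(ω_r−ω_c),  ω_r=0, ω_s=1
Stage 1: 37(1−ω_c) = −79(0−ω_c)  ⇒  116ω_c = 37  ⇒  ω_c = 37/116
  ⇒ ω_c¹/ω_s¹ = 37/116
Stage 2: N_ring = 33 + 2·13 = 59
Stage 2: 33(ω_s−ω_c) = −59(ω_r−ω_c),  ω_r=0, ω_s=1
Stage 2: 33(1−ω_c) = −59(0−ω_c)  ⇒  92ω_c = 33  ⇒  ω_c = 33/92
  ⇒ ω_c²/ω_s² = 33/92
Coupling ω_s² = ω_c¹ ⇒ overall = 37/116 × 33/92 = 1221/10672

1221/10672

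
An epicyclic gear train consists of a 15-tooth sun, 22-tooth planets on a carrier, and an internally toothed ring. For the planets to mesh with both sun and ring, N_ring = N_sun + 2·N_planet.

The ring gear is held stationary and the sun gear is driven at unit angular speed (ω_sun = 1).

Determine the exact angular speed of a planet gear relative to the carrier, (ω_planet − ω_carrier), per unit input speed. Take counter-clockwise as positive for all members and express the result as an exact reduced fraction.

-885/1628

N_ring = 15 + 2·22 = 59
15(ω_s−ω_c) = −59(ω_r−ω_c),  ω_r=0, ω_s=1
15(1−ω_c) = −59(0−ω_c)  ⇒  74ω_c = 15  ⇒  ω_c = 15/74
sun–planet: 15·(1−15/74) = −22·(ω_p−ω_c)  ⇒  ω_p−ω_c = −(15/22)·(59/74) = -885/1628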